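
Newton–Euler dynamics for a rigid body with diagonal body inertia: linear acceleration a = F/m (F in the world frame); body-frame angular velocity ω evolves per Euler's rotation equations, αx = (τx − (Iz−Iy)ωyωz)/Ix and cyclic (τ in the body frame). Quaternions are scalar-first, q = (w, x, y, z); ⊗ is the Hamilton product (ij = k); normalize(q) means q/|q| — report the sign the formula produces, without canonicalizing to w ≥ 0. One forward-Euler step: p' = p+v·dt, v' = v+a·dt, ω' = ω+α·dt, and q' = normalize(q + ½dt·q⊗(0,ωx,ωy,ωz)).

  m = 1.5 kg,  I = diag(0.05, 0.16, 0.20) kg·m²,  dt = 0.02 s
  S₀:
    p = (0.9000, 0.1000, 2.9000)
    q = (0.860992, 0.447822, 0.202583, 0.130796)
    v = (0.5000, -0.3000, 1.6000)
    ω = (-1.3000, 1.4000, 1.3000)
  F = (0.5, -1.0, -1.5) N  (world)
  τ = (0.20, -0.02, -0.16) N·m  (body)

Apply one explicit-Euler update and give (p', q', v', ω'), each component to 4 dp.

p' = (0.9100, 0.0940, 2.9320)
q' = (0.8620, 0.4373, 0.2071, 0.1509)
v' = (0.5067, -0.3133, 1.5800)
ω' = (-1.2491, 1.3658, 1.3040)

a = (0.3333, -0.6667, -1.0000)
new position p' = (0.9100, 0.0940, 2.9320)
v + (F/m)dt = (0.5067, -0.3133, 1.5800)
gyro term ω×Iω = (0.0728, 0.2535, -0.2002)
(τ − ω×Iω)/I = (2.5440, -1.7094, 0.2010)
ω + α·dt = (-1.2491, 1.3658, 1.3040)
2q̇ = q⊗(0,ω) = (0.1285176, -1.0390461, 0.4531854, 2.0095983)
q' = normalize(q + ½dt·q⊗(0,ω)) = (0.8620, 0.4373, 0.2071, 0.1509)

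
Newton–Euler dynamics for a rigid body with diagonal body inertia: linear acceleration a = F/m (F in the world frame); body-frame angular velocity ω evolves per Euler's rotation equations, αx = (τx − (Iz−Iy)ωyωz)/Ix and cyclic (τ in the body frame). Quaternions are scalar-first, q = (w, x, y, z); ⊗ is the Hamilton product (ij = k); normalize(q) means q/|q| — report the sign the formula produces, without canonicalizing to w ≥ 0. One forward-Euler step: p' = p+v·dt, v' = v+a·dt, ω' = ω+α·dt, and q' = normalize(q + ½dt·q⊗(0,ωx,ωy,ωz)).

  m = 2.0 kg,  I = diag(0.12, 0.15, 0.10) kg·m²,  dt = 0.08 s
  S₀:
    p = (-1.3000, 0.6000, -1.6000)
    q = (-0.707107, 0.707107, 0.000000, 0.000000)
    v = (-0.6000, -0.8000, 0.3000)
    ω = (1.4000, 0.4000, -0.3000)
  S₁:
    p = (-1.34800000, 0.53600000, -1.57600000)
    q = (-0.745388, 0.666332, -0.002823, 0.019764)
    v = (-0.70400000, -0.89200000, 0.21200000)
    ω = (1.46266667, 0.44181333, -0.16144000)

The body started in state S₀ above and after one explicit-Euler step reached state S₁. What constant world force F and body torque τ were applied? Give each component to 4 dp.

F = (-2.6000, -2.3000, -2.2000)
τ = (0.1000, 0.0700, 0.1900)

velocity change Δv = (-0.10400000, -0.09200000, -0.08800000)
applied force F = (-2.6000, -2.3000, -2.2000)
ω₁ − ω₀ = (0.06266667, 0.04181333, 0.13856000)
τ = I·(Δω/dt) + ω₀×(Iω₀) = (0.1000, 0.0700, 0.1900)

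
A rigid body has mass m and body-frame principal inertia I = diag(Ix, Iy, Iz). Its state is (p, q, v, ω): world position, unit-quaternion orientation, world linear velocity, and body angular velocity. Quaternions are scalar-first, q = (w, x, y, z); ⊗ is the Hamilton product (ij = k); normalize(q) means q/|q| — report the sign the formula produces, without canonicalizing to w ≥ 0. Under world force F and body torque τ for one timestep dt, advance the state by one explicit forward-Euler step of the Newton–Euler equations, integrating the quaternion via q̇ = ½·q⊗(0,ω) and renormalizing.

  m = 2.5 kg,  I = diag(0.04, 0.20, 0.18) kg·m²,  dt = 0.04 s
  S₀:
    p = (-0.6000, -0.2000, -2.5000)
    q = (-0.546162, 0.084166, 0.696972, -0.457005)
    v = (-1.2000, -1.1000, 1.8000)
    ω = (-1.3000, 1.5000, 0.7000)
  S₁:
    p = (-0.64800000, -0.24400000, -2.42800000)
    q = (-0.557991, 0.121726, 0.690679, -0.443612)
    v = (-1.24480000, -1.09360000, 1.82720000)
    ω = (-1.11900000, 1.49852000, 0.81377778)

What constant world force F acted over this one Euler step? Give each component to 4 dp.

F = (-2.8000, 0.4000, 1.7000)

velocity change Δv = (-0.04480000, 0.00640000, 0.02720000)
applied force F = (-2.8000, 0.4000, 1.7000)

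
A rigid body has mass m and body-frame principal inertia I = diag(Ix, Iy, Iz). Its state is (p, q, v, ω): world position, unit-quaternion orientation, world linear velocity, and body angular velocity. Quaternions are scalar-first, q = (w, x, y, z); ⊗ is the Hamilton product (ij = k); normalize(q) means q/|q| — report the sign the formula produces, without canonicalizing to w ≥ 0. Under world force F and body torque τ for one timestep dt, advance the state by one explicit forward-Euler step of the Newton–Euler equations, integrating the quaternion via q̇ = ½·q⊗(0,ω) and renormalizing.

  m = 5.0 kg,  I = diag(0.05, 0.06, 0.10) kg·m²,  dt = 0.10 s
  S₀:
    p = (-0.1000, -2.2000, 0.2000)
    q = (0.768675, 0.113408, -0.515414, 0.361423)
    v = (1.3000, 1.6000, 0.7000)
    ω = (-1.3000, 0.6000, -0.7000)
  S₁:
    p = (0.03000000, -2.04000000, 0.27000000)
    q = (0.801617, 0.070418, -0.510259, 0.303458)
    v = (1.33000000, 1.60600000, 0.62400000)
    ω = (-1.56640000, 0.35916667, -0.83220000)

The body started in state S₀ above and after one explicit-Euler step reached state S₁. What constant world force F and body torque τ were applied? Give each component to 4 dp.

ω₁ − ω₀ = (-0.26640000, -0.24083333, -0.13220000)
gyro term ω₀×Iω₀ = (-0.0168, -0.0455, -0.0078)
I·α + gyro = (-0.1500, -0.1900, -0.1400)
Δv = v₁−v₀ = (0.03000000, 0.00600000, -0.07600000)
F = m·Δv/dt = (1.5000, 0.3000, -3.8000)

F = (1.5000, 0.3000, -3.8000)
τ = (-0.1500, -0.1900, -0.1400)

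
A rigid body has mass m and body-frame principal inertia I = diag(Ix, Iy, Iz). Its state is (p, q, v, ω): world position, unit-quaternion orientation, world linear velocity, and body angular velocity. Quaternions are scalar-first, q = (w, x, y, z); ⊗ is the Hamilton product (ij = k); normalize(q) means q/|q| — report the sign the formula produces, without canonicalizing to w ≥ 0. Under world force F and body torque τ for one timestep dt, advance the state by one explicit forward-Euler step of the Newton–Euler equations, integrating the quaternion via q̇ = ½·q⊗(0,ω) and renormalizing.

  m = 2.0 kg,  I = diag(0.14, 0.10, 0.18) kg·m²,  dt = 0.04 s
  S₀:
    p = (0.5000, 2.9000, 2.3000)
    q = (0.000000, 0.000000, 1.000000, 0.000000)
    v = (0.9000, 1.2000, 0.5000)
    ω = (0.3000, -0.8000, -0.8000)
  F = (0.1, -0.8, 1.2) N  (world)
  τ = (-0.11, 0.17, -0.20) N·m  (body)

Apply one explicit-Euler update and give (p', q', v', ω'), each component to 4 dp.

p' = (0.5360, 2.9480, 2.3200)
q' = (0.0160, -0.0160, 0.9997, -0.0060)
v' = (0.9020, 1.1840, 0.5240)
ω' = (0.2539, -0.7358, -0.8466)

α = I⁻¹(τ − ω×Iω) = (-1.1514, 1.6040, -1.1644)
ω + α·dt = (0.2539, -0.7358, -0.8466)
Hamilton product q⊗(0,ω) = (0.8000000, -0.8000000, 0.0000000, -0.3000000)
updated quaternion q' = (0.0160, -0.0160, 0.9997, -0.0060)
a = (0.0500, -0.4000, 0.6000)
p + v·dt = (0.5360, 2.9480, 2.3200)
new velocity v' = (0.9020, 1.1840, 0.5240)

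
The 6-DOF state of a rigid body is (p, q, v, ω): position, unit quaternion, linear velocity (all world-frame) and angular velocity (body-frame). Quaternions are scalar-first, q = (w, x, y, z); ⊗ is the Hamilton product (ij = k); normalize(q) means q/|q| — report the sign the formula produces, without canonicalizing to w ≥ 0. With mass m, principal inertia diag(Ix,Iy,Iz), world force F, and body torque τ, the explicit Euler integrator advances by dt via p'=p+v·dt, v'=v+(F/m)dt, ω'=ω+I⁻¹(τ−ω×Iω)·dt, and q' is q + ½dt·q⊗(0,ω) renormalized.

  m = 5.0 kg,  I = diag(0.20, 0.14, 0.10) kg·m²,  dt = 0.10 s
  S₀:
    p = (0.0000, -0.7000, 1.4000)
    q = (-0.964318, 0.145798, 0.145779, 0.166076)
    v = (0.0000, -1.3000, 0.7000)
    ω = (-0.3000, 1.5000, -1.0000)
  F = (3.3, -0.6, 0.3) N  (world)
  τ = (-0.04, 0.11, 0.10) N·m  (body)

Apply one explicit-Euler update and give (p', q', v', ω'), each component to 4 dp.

angular accel α = (-0.5000, 0.5714, 0.7300)
ω + α·dt = (-0.3500, 1.5571, -0.9270)
2q̇ = q⊗(0,ω) = (-0.0088531, -0.1055976, -1.3505018, 1.2267487)
q + ½dt·q⊗(0,ω), renormalized = (-0.9608, 0.1399, 0.0779, 0.2265)
a = (0.6600, -0.1200, 0.0600)
p + v·dt = (0.0000, -0.8300, 1.4700)
v + (F/m)dt = (0.0660, -1.3120, 0.7060)

p' = (0.0000, -0.8300, 1.4700)
q' = (-0.9608, 0.1399, 0.0779, 0.2265)
v' = (0.0660, -1.3120, 0.7060)
ω' = (-0.3500, 1.5571, -0.9270)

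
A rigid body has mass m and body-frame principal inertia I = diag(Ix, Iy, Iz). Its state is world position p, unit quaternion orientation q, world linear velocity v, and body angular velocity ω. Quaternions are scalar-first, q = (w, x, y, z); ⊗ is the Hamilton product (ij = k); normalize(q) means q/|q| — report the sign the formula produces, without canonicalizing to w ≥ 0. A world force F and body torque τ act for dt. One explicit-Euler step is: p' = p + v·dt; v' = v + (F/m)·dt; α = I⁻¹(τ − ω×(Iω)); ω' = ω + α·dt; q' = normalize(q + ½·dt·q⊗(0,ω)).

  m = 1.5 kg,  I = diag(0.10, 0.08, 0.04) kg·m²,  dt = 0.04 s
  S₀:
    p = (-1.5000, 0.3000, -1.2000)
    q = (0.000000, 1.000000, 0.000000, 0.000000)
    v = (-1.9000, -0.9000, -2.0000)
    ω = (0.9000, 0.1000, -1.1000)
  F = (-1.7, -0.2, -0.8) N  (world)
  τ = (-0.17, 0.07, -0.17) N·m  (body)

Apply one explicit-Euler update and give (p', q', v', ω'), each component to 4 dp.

p' = (-1.5760, 0.2640, -1.2800)
q' = (-0.0180, 0.9996, 0.0220, 0.0020)
v' = (-1.9453, -0.9053, -2.0213)
ω' = (0.8302, 0.1647, -1.2682)

α = I⁻¹(τ − ω×Iω) = (-1.7440, 1.6175, -4.2050)
ω' = ω + α·dt = (0.8302, 0.1647, -1.2682)
q⊗(0,ω) = (-0.9000000, 0.0000000, 1.1000000, 0.1000000)
q' = normalize(q + ½dt·q⊗(0,ω)) = (-0.0180, 0.9996, 0.0220, 0.0020)
linear accel F/m = (-1.1333, -0.1333, -0.5333)
p' = p + v·dt = (-1.5760, 0.2640, -1.2800)
new velocity v' = (-1.9453, -0.9053, -2.0213)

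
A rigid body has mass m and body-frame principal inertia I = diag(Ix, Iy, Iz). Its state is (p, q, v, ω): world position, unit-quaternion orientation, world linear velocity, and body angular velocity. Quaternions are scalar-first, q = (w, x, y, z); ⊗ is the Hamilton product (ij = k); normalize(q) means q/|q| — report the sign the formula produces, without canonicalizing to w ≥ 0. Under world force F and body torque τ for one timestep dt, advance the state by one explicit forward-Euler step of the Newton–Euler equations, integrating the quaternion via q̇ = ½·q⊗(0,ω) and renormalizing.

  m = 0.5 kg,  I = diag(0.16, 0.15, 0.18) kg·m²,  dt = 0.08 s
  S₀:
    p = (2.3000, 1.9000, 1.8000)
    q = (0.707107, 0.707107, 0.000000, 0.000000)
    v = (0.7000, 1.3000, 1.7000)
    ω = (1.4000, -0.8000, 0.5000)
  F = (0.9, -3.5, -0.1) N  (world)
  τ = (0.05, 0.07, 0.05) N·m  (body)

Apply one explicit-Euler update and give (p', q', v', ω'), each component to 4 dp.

p' = (2.3560, 2.0040, 1.9360)
q' = (0.6660, 0.7450, -0.0367, -0.0085)
v' = (0.8440, 0.7400, 1.6840)
ω' = (1.4310, -0.7552, 0.5172)

gyro term ω×Iω = (-0.0120, -0.0140, 0.0112)
α = I⁻¹(τ − ω×Iω) = (0.3875, 0.5600, 0.2156)
ω' = ω + α·dt = (1.4310, -0.7552, 0.5172)
Hamilton product q⊗(0,ω) = (-0.9899498, 0.9899498, -0.9192391, -0.2121321)
updated quaternion q' = (0.6660, 0.7450, -0.0367, -0.0085)
a = F/m = (1.8000, -7.0000, -0.2000)
p + v·dt = (2.3560, 2.0040, 1.9360)
v' = v + a·dt = (0.8440, 0.7400, 1.6840)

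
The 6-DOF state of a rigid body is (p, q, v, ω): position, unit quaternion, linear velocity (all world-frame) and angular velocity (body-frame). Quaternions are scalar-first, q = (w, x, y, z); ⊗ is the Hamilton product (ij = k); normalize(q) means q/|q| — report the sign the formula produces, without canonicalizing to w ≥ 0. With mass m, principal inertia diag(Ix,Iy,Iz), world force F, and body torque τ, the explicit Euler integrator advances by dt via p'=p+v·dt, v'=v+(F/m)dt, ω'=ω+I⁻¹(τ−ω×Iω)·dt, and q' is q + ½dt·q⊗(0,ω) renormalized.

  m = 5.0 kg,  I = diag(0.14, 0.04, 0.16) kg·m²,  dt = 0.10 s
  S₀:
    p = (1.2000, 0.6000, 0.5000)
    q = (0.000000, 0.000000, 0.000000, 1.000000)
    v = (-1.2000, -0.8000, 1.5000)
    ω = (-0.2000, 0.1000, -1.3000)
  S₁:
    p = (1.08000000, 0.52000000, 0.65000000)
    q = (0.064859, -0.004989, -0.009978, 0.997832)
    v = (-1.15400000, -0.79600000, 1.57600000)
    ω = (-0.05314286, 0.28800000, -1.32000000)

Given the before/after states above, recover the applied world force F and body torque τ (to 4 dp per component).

F = (2.3000, 0.2000, 3.8000)
τ = (0.1900, 0.0700, -0.0300)

rate change Δω = (0.14685714, 0.18800000, -0.02000000)
precession coupling = (-0.0156, -0.0052, 0.0020)
τ = I·(Δω/dt) + ω₀×(Iω₀) = (0.1900, 0.0700, -0.0300)
Δv = v₁−v₀ = (0.04600000, 0.00400000, 0.07600000)
m·(v₁−v₀)/dt = (2.3000, 0.2000, 3.8000)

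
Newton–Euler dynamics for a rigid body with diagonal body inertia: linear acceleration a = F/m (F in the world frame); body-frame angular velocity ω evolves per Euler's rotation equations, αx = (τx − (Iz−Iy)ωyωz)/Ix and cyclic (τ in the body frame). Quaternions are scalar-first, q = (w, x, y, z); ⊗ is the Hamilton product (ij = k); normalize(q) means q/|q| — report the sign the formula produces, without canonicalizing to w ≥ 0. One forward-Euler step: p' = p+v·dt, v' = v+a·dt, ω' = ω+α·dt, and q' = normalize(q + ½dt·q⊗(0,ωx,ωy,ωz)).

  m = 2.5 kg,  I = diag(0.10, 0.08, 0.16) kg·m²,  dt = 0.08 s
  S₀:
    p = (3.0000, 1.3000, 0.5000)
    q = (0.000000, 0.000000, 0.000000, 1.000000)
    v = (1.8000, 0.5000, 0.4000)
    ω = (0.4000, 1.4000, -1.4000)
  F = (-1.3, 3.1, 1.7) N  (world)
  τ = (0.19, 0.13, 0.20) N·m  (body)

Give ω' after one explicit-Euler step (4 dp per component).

gyro term ω×Iω = (-0.1568, 0.0336, -0.0112)
α = I⁻¹(τ − ω×Iω) = (3.4680, 1.2050, 1.3200)
ω + α·dt = (0.6774, 1.4964, -1.2944)

ω' = (0.6774, 1.4964, -1.2944)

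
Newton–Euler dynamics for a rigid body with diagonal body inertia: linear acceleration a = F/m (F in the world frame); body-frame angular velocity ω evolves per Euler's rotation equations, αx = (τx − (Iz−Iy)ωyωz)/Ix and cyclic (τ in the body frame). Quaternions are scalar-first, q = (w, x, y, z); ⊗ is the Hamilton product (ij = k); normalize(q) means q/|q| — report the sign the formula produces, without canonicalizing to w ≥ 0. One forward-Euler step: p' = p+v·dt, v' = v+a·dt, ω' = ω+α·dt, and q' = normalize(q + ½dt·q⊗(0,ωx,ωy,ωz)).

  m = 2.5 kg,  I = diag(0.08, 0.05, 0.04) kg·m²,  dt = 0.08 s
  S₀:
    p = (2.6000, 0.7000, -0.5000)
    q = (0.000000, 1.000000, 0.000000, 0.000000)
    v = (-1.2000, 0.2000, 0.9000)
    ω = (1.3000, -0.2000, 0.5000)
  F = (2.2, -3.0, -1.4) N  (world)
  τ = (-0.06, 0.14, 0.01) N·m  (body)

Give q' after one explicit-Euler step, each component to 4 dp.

q' = (-0.0519, 0.9984, -0.0200, -0.0080)

q⊗(0,ω) = (-1.3000000, 0.0000000, -0.5000000, -0.2000000)
updated quaternion q' = (-0.0519, 0.9984, -0.0200, -0.0080)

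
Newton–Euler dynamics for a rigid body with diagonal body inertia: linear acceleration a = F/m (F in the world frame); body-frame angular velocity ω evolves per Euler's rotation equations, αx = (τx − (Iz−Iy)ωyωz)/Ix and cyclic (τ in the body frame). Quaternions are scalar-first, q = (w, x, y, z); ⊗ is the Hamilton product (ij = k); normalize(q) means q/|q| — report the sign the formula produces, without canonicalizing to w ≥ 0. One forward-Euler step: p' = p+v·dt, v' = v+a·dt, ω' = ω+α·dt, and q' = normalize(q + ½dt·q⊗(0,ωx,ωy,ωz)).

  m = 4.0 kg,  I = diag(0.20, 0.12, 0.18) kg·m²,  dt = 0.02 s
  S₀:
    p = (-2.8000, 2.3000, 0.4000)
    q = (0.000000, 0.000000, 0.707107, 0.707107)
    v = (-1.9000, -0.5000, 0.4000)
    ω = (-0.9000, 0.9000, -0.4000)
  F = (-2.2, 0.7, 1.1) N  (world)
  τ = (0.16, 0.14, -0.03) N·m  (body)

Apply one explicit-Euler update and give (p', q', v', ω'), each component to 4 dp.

p' = (-2.8380, 2.2900, 0.4080)
q' = (-0.0035, -0.0092, 0.7007, 0.7134)
v' = (-1.9110, -0.4965, 0.4055)
ω' = (-0.8818, 0.9221, -0.4105)

new position p' = (-2.8380, 2.2900, 0.4080)
new velocity v' = (-1.9110, -0.4965, 0.4055)
angular accel α = (0.9080, 1.1067, -0.5267)
ω' = ω + α·dt = (-0.8818, 0.9221, -0.4105)
2q̇ = q⊗(0,ω) = (-0.3535535, -0.9192391, -0.6363963, 0.6363963)
updated quaternion q' = (-0.0035, -0.0092, 0.7007, 0.7134)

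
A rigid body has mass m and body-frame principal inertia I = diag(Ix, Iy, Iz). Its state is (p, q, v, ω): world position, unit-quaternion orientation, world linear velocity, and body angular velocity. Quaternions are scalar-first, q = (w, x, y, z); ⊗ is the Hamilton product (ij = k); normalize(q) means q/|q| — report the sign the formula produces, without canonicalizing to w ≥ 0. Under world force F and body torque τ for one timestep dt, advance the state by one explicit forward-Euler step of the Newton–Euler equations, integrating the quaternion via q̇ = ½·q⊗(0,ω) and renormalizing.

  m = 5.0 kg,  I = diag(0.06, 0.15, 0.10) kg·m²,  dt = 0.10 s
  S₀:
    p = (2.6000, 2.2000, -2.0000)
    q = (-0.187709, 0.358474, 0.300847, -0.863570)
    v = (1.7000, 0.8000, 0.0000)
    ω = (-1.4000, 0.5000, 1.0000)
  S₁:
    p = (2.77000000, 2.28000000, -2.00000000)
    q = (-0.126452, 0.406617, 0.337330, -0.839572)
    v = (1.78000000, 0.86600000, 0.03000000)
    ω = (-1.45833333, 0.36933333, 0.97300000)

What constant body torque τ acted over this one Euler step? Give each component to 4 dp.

τ = (-0.0600, -0.1400, -0.0900)

Δω = ω₁−ω₀ = (-0.05833333, -0.13066667, -0.02700000)
gyro term ω₀×Iω₀ = (-0.0250, 0.0560, -0.0630)
I·α + gyro = (-0.0600, -0.1400, -0.0900)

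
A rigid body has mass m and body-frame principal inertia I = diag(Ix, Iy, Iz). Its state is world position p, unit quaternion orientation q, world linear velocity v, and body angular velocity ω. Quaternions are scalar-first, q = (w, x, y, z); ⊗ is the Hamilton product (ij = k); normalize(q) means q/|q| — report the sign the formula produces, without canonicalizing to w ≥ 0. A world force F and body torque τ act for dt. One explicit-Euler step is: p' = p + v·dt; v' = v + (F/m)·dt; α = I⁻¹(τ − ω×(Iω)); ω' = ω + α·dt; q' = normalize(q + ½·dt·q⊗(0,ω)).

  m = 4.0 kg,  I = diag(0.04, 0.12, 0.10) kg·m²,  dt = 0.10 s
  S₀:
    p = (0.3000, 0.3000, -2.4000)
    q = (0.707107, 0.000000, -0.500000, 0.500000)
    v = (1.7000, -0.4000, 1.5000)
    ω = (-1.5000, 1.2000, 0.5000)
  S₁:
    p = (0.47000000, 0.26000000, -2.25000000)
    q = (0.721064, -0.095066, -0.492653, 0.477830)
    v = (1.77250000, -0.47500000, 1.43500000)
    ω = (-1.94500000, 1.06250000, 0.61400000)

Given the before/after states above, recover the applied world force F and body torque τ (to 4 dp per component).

v₁ − v₀ = (0.07250000, -0.07500000, -0.06500000)
F = m·Δv/dt = (2.9000, -3.0000, -2.6000)
rate change Δω = (-0.44500000, -0.13750000, 0.11400000)
precession coupling = (-0.0120, 0.0450, -0.1440)
applied torque τ = (-0.1900, -0.1200, -0.0300)

F = (2.9000, -3.0000, -2.6000)
τ = (-0.1900, -0.1200, -0.0300)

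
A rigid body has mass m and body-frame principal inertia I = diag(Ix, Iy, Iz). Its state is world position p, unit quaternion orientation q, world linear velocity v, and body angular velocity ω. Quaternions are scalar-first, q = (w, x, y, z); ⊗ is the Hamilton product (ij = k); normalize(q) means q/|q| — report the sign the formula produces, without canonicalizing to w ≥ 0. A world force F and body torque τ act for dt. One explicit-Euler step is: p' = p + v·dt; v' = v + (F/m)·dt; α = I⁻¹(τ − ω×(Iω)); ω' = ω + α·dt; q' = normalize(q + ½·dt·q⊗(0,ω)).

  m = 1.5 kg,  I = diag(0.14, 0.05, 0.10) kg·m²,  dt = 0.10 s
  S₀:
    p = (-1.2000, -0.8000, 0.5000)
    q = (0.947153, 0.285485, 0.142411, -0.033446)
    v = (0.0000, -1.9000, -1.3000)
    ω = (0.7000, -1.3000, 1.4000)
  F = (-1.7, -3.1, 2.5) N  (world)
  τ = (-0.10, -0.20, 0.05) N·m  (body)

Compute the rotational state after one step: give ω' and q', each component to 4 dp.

ω' = (0.6936, -1.7784, 1.3681)
q' = (0.9439, 0.3248, 0.0594, 0.0093)

(τ − ω×Iω)/I = (-0.0643, -4.7840, -0.3190)
new body rate ω' = (0.6936, -1.7784, 1.3681)
q⊗(0,ω) = (0.0321192, 0.8189027, -1.6543901, 0.8551960)
q + ½dt·q⊗(0,ω), renormalized = (0.9439, 0.3248, 0.0594, 0.0093)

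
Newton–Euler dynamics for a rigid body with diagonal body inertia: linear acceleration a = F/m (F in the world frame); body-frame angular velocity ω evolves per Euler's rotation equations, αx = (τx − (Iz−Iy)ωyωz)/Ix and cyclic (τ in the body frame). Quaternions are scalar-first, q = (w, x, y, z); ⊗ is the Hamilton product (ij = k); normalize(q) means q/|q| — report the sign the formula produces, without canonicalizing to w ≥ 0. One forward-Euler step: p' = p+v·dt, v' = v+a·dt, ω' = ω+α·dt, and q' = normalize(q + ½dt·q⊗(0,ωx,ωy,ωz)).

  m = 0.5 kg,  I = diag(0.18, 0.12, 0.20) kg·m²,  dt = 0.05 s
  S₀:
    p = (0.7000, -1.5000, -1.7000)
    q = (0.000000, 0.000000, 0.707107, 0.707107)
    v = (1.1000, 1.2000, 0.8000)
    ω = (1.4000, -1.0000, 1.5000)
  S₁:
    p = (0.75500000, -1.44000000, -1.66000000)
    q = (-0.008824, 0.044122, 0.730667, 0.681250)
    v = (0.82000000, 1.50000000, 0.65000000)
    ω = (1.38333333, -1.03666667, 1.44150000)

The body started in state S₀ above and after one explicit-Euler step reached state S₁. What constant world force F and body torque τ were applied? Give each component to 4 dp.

F = (-2.8000, 3.0000, -1.5000)
τ = (-0.1800, -0.1300, -0.1500)

ω₁ − ω₀ = (-0.01666667, -0.03666667, -0.05850000)
gyro term ω₀×Iω₀ = (-0.1200, -0.0420, 0.0840)
τ = I·(Δω/dt) + ω₀×(Iω₀) = (-0.1800, -0.1300, -0.1500)
velocity change Δv = (-0.28000000, 0.30000000, -0.15000000)
m·(v₁−v₀)/dt = (-2.8000, 3.0000, -1.5000)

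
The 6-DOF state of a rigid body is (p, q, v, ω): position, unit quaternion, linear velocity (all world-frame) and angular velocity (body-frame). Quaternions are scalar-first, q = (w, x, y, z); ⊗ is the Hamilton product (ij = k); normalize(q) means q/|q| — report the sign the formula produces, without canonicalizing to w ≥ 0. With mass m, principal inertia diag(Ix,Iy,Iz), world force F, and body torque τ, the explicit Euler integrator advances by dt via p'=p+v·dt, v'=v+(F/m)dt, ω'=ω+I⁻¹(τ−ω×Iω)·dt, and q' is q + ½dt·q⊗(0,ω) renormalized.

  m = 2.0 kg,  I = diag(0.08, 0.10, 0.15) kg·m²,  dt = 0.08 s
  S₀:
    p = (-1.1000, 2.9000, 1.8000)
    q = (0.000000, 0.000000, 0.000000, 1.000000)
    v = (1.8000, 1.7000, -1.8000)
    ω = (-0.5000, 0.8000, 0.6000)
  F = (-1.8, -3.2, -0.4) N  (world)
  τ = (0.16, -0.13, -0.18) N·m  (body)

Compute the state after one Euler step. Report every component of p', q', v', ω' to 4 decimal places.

new position p' = (-0.9560, 3.0360, 1.6560)
v + (F/m)dt = (1.7280, 1.5720, -1.8160)
angular accel α = (1.7000, -1.5100, -1.1467)
new body rate ω' = (-0.3640, 0.6792, 0.5083)
Hamilton product q⊗(0,ω) = (-0.6000000, -0.8000000, -0.5000000, 0.0000000)
updated quaternion q' = (-0.0240, -0.0320, -0.0200, 0.9990)

p' = (-0.9560, 3.0360, 1.6560)
q' = (-0.0240, -0.0320, -0.0200, 0.9990)
v' = (1.7280, 1.5720, -1.8160)
ω' = (-0.3640, 0.6792, 0.5083)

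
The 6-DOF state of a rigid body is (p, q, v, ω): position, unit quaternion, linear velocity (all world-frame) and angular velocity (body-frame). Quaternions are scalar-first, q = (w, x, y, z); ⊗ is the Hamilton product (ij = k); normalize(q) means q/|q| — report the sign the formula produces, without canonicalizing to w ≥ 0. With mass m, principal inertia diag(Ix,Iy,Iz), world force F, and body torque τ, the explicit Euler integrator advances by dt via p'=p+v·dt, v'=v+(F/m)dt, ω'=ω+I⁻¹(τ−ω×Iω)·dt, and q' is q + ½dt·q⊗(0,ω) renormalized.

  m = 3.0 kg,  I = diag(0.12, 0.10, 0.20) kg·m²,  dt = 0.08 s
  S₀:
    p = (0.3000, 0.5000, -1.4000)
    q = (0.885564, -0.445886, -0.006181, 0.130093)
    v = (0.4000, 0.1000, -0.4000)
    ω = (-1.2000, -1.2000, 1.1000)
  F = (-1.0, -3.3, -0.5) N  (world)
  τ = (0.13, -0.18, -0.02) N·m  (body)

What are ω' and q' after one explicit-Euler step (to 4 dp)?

angular accel α = (2.1833, -2.8560, 0.0440)
ω + α·dt = (-1.0253, -1.4285, 1.1035)
Hamilton product q⊗(0,ω) = (-0.6855827, -0.9133643, -0.7283138, 1.5017664)
updated quaternion q' = (0.8553, -0.4808, -0.0352, 0.1895)

ω' = (-1.0253, -1.4285, 1.1035)
q' = (0.8553, -0.4808, -0.0352, 0.1895)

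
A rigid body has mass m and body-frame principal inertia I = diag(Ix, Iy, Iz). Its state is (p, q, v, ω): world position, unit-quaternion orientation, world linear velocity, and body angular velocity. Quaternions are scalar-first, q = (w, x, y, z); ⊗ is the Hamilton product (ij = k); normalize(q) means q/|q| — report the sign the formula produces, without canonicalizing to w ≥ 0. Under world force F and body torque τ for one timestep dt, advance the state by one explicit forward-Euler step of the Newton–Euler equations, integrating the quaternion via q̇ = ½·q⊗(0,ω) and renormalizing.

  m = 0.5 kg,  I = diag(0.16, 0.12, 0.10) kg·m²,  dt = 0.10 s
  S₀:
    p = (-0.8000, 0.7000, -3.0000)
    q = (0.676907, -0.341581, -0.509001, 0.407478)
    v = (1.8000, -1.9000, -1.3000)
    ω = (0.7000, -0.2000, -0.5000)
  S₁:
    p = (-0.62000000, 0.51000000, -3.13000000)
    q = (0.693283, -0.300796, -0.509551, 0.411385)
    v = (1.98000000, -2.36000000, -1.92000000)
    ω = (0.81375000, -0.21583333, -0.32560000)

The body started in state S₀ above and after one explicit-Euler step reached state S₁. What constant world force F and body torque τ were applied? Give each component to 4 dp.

F = (0.9000, -2.3000, -3.1000)
τ = (0.1800, -0.0400, 0.1800)

velocity change Δv = (0.18000000, -0.46000000, -0.62000000)
F = m·Δv/dt = (0.9000, -2.3000, -3.1000)
Δω = ω₁−ω₀ = (0.11375000, -0.01583333, 0.17440000)
ω₀×(Iω₀) = (-0.0020, -0.0210, 0.0056)
τ = I·(Δω/dt) + ω₀×(Iω₀) = (0.1800, -0.0400, 0.1800)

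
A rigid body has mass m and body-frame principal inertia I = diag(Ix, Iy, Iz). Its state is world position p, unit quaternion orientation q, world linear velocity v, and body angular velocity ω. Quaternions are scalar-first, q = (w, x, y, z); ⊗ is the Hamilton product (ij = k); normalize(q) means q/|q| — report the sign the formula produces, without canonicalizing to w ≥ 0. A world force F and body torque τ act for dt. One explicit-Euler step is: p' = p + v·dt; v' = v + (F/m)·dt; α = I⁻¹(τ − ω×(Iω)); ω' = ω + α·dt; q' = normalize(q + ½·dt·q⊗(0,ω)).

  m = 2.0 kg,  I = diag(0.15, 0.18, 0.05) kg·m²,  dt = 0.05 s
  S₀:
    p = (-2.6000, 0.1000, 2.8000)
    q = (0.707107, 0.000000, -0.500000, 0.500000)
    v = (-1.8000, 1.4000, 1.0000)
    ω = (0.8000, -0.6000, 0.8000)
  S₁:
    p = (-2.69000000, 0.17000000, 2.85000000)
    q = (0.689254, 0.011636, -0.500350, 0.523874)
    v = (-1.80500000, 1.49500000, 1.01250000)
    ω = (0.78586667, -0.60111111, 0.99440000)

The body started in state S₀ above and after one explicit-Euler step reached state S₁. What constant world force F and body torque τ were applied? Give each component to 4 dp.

rate change Δω = (-0.01413333, -0.00111111, 0.19440000)
τ = I·(Δω/dt) + ω₀×(Iω₀) = (0.0200, 0.0600, 0.1800)
v₁ − v₀ = (-0.00500000, 0.09500000, 0.01250000)
applied force F = (-0.2000, 3.8000, 0.5000)

F = (-0.2000, 3.8000, 0.5000)
τ = (0.0200, 0.0600, 0.1800)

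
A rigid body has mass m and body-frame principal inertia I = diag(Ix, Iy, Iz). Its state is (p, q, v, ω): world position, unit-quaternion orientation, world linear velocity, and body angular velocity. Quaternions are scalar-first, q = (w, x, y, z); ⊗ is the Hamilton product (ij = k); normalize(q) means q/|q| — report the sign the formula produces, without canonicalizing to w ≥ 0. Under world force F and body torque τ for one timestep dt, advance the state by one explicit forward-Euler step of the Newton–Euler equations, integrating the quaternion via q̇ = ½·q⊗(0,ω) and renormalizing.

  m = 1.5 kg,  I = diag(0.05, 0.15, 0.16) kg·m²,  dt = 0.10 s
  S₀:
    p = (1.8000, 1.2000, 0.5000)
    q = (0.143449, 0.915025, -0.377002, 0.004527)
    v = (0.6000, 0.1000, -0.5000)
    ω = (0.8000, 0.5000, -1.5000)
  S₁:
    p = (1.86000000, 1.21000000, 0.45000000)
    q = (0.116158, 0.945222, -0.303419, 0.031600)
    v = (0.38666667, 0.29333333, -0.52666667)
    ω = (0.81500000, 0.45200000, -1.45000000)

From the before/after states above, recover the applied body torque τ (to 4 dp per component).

Δω = ω₁−ω₀ = (0.01500000, -0.04800000, 0.05000000)
I·α + gyro = (0.0000, 0.0600, 0.1200)

τ = (0.0000, 0.0600, 0.1200)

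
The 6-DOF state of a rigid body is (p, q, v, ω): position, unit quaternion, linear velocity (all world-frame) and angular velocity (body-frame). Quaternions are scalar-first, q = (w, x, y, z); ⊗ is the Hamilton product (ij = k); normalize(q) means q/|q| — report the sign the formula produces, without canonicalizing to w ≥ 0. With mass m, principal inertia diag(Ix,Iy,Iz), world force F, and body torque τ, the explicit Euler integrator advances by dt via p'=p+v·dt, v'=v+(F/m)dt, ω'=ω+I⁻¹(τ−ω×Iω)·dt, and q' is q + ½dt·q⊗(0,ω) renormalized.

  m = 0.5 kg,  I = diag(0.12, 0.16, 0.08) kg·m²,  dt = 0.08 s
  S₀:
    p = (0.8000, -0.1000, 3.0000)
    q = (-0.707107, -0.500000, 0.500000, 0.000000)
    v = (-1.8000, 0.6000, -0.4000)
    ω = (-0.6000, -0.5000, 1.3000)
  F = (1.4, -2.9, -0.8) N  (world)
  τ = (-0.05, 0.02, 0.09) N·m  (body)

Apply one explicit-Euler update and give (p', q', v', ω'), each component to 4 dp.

a = F/m = (2.8000, -5.8000, -1.6000)
p + v·dt = (0.6560, -0.0520, 2.9680)
v + (F/m)dt = (-1.5760, 0.1360, -0.5280)
(τ − ω×Iω)/I = (-0.8500, 0.3200, 0.9750)
ω + α·dt = (-0.6680, -0.4744, 1.3780)
q⊗(0,ω) = (-0.0500000, 1.0742642, 1.0035535, -0.3692391)
q + ½dt·q⊗(0,ω), renormalized = (-0.7078, -0.4562, 0.5392, -0.0147)

p' = (0.6560, -0.0520, 2.9680)
q' = (-0.7078, -0.4562, 0.5392, -0.0147)
v' = (-1.5760, 0.1360, -0.5280)
ω' = (-0.6680, -0.4744, 1.3780)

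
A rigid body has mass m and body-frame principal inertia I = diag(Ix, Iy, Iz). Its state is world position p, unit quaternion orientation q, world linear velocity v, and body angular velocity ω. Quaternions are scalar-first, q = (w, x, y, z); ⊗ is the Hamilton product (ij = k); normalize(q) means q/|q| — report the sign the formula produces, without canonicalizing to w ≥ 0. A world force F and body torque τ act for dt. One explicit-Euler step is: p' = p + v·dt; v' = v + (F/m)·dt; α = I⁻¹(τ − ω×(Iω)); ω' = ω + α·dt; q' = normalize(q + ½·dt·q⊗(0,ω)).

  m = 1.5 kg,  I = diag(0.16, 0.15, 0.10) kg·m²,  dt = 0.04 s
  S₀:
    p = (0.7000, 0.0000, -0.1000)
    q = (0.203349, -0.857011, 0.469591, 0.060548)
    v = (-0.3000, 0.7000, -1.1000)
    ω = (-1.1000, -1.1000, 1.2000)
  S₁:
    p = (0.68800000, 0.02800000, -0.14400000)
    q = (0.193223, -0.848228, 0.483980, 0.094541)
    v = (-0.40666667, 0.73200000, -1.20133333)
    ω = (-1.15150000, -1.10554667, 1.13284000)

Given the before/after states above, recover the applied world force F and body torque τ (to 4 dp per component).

F = (-4.0000, 1.2000, -3.8000)
τ = (-0.1400, -0.1000, -0.1800)

Δv = v₁−v₀ = (-0.10666667, 0.03200000, -0.10133333)
m·(v₁−v₀)/dt = (-4.0000, 1.2000, -3.8000)
rate change Δω = (-0.05150000, -0.00554667, -0.06716000)
I·α + gyro = (-0.1400, -0.1000, -0.1800)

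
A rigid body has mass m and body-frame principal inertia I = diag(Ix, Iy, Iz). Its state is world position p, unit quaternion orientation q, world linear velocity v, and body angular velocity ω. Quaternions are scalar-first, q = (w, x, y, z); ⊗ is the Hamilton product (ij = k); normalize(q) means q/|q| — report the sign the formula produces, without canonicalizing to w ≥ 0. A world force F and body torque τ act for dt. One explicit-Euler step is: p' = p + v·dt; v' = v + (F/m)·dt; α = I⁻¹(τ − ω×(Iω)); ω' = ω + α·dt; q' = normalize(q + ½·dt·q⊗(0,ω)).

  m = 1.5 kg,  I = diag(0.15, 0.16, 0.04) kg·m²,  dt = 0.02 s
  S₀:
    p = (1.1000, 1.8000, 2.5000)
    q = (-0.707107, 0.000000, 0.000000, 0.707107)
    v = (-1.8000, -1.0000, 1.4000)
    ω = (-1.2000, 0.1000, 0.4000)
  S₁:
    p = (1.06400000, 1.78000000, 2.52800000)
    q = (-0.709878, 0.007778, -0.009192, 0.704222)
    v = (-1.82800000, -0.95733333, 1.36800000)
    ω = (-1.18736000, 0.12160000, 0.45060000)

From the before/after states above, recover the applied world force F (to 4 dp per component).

F = (-2.1000, 3.2000, -2.4000)

v₁ − v₀ = (-0.02800000, 0.04266667, -0.03200000)
m·(v₁−v₀)/dt = (-2.1000, 3.2000, -2.4000)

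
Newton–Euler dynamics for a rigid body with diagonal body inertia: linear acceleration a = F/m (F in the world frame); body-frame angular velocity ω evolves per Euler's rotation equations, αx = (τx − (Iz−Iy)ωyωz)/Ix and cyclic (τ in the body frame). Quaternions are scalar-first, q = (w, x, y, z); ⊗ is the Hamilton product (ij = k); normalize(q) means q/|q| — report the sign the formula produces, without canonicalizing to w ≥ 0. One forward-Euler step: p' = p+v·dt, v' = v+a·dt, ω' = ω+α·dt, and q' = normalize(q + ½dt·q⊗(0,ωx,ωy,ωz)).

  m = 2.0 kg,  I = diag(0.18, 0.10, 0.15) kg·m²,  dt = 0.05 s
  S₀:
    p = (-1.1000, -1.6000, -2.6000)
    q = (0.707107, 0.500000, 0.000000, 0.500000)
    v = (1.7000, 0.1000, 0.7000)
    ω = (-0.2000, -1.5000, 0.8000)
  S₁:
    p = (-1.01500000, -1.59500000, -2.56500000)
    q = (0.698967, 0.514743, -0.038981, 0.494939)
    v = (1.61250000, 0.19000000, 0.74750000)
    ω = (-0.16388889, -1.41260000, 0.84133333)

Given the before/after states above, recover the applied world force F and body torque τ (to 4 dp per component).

ω₁ − ω₀ = (0.03611111, 0.08740000, 0.04133333)
τ = I·(Δω/dt) + ω₀×(Iω₀) = (0.0700, 0.1700, 0.1000)
velocity change Δv = (-0.08750000, 0.09000000, 0.04750000)
m·(v₁−v₀)/dt = (-3.5000, 3.6000, 1.9000)

F = (-3.5000, 3.6000, 1.9000)
τ = (0.0700, 0.1700, 0.1000)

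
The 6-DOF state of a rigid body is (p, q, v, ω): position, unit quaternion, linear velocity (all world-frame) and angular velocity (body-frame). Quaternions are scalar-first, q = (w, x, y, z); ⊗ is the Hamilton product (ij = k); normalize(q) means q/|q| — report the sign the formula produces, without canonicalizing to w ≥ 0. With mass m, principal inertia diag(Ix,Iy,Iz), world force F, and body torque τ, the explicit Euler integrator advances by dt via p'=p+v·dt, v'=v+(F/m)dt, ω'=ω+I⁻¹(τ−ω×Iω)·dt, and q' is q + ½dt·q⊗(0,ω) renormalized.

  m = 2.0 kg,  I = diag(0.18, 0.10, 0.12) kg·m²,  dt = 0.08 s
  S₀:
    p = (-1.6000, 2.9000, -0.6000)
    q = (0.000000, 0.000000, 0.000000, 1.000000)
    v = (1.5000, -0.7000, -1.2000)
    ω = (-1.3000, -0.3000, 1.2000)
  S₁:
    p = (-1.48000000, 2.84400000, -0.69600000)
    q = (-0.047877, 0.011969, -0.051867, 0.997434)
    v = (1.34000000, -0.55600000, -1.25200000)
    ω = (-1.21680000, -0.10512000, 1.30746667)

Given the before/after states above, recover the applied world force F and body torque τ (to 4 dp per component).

F = (-4.0000, 3.6000, -1.3000)
τ = (0.1800, 0.1500, 0.1300)

rate change Δω = (0.08320000, 0.19488000, 0.10746667)
ω₀×(Iω₀) = (-0.0072, -0.0936, -0.0312)
applied torque τ = (0.1800, 0.1500, 0.1300)
v₁ − v₀ = (-0.16000000, 0.14400000, -0.05200000)
m·(v₁−v₀)/dt = (-4.0000, 3.6000, -1.3000)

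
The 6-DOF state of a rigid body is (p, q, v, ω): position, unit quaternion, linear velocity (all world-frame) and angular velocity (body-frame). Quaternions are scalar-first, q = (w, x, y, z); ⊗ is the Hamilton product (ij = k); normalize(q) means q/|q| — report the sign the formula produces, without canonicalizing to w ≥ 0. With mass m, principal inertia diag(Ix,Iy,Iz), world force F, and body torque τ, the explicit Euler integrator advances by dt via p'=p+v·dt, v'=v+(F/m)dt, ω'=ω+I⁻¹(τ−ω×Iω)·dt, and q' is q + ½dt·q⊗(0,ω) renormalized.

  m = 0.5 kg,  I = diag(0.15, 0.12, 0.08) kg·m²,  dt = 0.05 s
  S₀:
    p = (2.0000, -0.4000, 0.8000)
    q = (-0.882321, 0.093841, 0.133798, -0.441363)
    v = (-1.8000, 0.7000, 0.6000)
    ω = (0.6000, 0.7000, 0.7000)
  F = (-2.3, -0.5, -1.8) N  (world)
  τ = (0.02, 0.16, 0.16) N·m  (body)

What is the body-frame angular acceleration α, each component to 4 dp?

α = (0.2640, 1.0883, 2.1575)

ω×(Iω) gyroscopic = (-0.0196, 0.0294, -0.0126)
angular accel α = (0.2640, 1.0883, 2.1575)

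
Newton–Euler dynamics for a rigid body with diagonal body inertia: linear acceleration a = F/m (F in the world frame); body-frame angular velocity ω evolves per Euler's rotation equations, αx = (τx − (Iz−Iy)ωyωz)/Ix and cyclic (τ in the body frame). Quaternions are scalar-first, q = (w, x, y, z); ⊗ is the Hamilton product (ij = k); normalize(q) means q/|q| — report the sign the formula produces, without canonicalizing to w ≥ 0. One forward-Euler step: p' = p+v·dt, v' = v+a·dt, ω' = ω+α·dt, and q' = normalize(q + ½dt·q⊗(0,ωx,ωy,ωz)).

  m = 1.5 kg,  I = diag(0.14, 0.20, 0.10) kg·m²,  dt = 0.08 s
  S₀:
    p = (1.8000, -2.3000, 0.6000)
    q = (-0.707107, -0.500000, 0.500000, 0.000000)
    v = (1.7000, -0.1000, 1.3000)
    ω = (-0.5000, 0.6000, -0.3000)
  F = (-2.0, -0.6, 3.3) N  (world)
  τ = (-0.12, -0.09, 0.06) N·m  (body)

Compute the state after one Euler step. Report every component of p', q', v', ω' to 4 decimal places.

p' = (1.9360, -2.3080, 0.7040)
q' = (-0.7287, -0.4916, 0.4768, 0.0065)
v' = (1.5933, -0.1320, 1.4760)
ω' = (-0.5789, 0.5616, -0.2376)

angular accel α = (-0.9857, -0.4800, 0.7800)
ω + α·dt = (-0.5789, 0.5616, -0.2376)
Hamilton product q⊗(0,ω) = (-0.5500000, 0.2035535, -0.5742642, 0.1621321)
q + ½dt·q⊗(0,ω), renormalized = (-0.7287, -0.4916, 0.4768, 0.0065)
a = F/m = (-1.3333, -0.4000, 2.2000)
new position p' = (1.9360, -2.3080, 0.7040)
new velocity v' = (1.5933, -0.1320, 1.4760)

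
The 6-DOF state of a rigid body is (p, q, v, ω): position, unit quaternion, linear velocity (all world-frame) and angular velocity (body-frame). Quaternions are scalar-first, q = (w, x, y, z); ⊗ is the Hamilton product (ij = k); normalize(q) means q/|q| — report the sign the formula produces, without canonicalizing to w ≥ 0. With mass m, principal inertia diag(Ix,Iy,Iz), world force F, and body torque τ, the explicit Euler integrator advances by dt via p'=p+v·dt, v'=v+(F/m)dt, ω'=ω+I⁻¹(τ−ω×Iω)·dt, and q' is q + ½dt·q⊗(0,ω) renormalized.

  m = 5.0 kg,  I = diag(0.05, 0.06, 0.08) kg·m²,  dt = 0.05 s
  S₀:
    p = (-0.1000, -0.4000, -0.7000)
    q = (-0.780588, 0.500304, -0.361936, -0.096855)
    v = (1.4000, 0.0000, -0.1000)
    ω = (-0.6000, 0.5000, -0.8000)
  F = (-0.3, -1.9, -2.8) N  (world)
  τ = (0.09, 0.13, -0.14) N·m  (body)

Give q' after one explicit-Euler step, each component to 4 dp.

Hamilton product q⊗(0,ω) = (0.4036664, 0.8063291, 0.0680622, 0.6574608)
q + ½dt·q⊗(0,ω), renormalized = (-0.7702, 0.5203, -0.3601, -0.0804)

q' = (-0.7702, 0.5203, -0.3601, -0.0804)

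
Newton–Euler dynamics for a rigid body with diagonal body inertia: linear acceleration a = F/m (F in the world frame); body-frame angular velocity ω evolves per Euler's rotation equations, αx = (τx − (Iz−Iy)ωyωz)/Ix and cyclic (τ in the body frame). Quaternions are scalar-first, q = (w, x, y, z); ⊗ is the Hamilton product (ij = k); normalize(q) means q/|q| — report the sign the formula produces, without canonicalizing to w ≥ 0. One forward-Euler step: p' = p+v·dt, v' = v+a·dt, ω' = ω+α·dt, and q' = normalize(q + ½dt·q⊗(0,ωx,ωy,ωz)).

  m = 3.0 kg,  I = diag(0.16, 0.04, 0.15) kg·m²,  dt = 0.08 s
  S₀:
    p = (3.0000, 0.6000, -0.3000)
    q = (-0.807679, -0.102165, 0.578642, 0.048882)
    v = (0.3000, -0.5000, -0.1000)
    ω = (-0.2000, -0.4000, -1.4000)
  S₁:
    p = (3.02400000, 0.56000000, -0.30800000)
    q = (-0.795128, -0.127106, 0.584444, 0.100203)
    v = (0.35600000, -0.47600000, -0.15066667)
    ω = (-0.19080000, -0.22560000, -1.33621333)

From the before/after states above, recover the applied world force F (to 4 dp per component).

velocity change Δv = (0.05600000, 0.02400000, -0.05066667)
m·(v₁−v₀)/dt = (2.1000, 0.9000, -1.9000)

F = (2.1000, 0.9000, -1.9000)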